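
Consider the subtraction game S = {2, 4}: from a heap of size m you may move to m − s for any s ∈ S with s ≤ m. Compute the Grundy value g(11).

2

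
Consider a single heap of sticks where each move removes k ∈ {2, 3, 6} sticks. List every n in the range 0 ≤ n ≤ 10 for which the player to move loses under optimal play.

Grundy values for subtraction set {2, 3, 6}:
k:     0  1  2  3  4  5  6  7  8  9 10
g(k):  0  0  1  1  2  0  3  1  2  0  0
The P-positions (g = 0) in 0..10 are 0, 1, 5, 9, 10.

0, 1, 5, 9, 10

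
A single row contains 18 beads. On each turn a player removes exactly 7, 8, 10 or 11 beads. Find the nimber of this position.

0

Grundy values for subtraction set {7, 8, 10, 11}:
k:     0  1  2  3  4  5  6  7  8  9 10 11 12 13 14 15 16 17 18
g(k):  0  0  0  0  0  0  0  1  1  1  1  1  1  1  2  2  2  2  0
So g(18) = 0.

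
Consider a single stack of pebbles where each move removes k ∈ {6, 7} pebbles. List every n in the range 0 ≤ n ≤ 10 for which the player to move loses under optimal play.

0, 1, 2, 3, 4, 5

Build the Grundy sequence with g(k) = mex{g(k−s) : s ∈ {6, 7}, s ≤ k}:
g(0) = mex{} = 0
g(1) = mex{} = 0
g(2) = mex{} = 0
g(3) = mex{} = 0
g(4) = mex{} = 0
g(5) = mex{} = 0
g(6) = mex{0} = 1
g(7) = mex{0} = 1
g(8) = mex{0} = 1
g(9) = mex{0} = 1
g(10) = mex{0} = 1
The P-positions (g = 0) in 0..10 are 0, 1, 2, 3, 4, 5.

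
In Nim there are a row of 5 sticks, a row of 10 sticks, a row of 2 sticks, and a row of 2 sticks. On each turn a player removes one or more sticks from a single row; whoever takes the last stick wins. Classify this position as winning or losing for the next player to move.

Compute the nim-sum pairwise:
5 ⊕ 10 = 15
15 ⊕ 2 = 13
13 ⊕ 2 = 15
The nim-sum is 15 ≠ 0, so this is an N-position: the player to move can win.

Winning position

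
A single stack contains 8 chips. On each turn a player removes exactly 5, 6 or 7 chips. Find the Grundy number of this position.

1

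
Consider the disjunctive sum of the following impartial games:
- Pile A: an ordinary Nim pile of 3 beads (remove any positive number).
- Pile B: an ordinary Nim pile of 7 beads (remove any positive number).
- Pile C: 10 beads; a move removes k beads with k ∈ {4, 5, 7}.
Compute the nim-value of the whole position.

6

Pile A is a plain Nim pile of size 3, so its Grundy value is 3.
Pile B is a plain Nim pile of size 7, so its Grundy value is 7.
Grundy values for pile C (subtraction set {4, 5, 7}):
g(0) = mex{} = 0
g(1) = mex{} = 0
g(2) = mex{} = 0
g(3) = mex{} = 0
g(4) = mex{0} = 1
g(5) = mex{0} = 1
g(6) = mex{0} = 1
g(7) = mex{0} = 1
g(8) = mex{0,1} = 2
g(9) = mex{0,1} = 2
g(10) = mex{0,1} = 2
So g(10) = 2.
By the Sprague-Grundy theorem, the Grundy value of a sum of independent games is the XOR of the component values.
Combined value = 3 ⊕ 7 ⊕ 2 = 6.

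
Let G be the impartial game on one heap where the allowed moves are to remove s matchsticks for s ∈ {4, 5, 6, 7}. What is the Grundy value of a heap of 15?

Compute g(0), g(1), … for moves {4, 5, 6, 7}:
k:     0  1  2  3  4  5  6  7  8  9 10 11 12 13 14 15
g(k):  0  0  0  0  1  1  1  1  2  2  2  0  0  0  0  1
So g(15) = 1.

1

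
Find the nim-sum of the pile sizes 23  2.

21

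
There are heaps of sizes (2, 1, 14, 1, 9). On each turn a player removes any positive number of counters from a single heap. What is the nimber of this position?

Write each in binary and XOR column by column:
  0010  (2)
  0001  (1)
  1110  (14)
  0001  (1)
  1001  (9)
  ----
  0101  (5)

5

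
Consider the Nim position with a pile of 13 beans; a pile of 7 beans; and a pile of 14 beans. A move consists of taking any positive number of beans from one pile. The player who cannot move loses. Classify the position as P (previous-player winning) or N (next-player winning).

N-position

Compute the nim-sum pairwise:
13 ⊕ 7 = 10
10 ⊕ 14 = 4
The nim-sum is 4 ≠ 0, so this is an N-position: the player to move can win.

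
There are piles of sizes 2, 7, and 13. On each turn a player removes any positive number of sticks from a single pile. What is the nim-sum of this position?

Compute the nim-sum pairwise:
2 ⊕ 7 = 5
5 ⊕ 13 = 8

8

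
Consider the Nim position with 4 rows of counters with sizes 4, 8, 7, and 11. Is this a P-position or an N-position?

P-position

Compute the nim-sum pairwise:
4 ⊕ 8 = 12
12 ⊕ 7 = 11
11 ⊕ 11 = 0
The nim-sum is 0, so this is a P-position: the player to move is in a losing position under optimal play.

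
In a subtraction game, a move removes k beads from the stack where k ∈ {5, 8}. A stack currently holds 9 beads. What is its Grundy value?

1

Build the Grundy sequence with g(k) = mex{g(k−s) : s ∈ {5, 8}, s ≤ k}:
g(0) = mex{} = 0
g(1) = mex{} = 0
g(2) = mex{} = 0
g(3) = mex{} = 0
g(4) = mex{} = 0
g(5) = mex{0} = 1
g(6) = mex{0} = 1
g(7) = mex{0} = 1
g(8) = mex{0} = 1
g(9) = mex{0} = 1
So g(9) = 1.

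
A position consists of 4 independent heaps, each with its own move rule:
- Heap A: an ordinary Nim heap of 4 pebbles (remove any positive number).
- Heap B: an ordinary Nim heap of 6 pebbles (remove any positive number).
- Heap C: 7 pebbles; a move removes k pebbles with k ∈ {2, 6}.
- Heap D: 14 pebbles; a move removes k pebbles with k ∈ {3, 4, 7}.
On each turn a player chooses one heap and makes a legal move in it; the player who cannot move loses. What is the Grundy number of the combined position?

2

Heap A is a plain Nim heap of size 4, so its Grundy value is 4.
Heap B is a plain Nim heap of size 6, so its Grundy value is 6.
For heap C, compute g(0), g(1), … with moves {2, 6}:
g(0) = mex{} = 0
g(1) = mex{} = 0
g(2) = mex{0} = 1
g(3) = mex{0} = 1
g(4) = mex{1} = 0
g(5) = mex{1} = 0
g(6) = mex{0} = 1
g(7) = mex{0} = 1
So g(7) = 1.
For heap D, compute g(0), g(1), … with moves {3, 4, 7}:
k:     0  1  2  3  4  5  6  7  8  9 10 11 12 13 14
g(k):  0  0  0  1  1  1  2  2  2  3  0  0  0  1  1
So g(14) = 1.
By the Sprague-Grundy theorem, the Grundy value of a sum of independent games is the XOR of the component values.
Combined value = 4 ⊕ 6 ⊕ 1 ⊕ 1 = 2.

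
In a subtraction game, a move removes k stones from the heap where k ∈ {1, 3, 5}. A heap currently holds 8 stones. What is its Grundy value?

0

Grundy values for subtraction set {1, 3, 5}:
g(0) = mex{} = 0
g(1) = mex{0} = 1
g(2) = mex{1} = 0
g(3) = mex{0} = 1
g(4) = mex{1} = 0
g(5) = mex{0} = 1
g(6) = mex{1} = 0
g(7) = mex{0} = 1
g(8) = mex{1} = 0
So g(8) = 0.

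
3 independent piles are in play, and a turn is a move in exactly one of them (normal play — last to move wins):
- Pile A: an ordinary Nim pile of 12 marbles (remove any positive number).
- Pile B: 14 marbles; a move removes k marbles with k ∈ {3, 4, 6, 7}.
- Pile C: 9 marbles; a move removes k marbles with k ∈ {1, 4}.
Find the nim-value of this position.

15

Pile A is a plain Nim pile of size 12, so its Grundy value is 12.
Grundy values for pile B (subtraction set {3, 4, 6, 7}):
g(0) = mex{} = 0
g(1) = mex{} = 0
g(2) = mex{} = 0
g(3) = mex{0} = 1
g(4) = mex{0} = 1
g(5) = mex{0} = 1
g(6) = mex{0,1} = 2
g(7) = mex{0,1} = 2
g(8) = mex{0,1} = 2
g(9) = mex{0,1,2} = 3
g(10) = mex{1,2} = 0
g(11) = mex{1,2} = 0
g(12) = mex{1,2,3} = 0
g(13) = mex{0,2,3} = 1
g(14) = mex{0,2} = 1
So g(14) = 1.
Build the Grundy sequence for pile C with g(k) = mex{g(k−s) : s ∈ {1, 4}, s ≤ k}:
k:     0  1  2  3  4  5  6  7  8  9
g(k):  0  1  0  1  2  0  1  0  1  2
So g(9) = 2.
By the Sprague-Grundy theorem, the Grundy value of a sum of independent games is the XOR of the component values.
Combined value = 12 XOR 1 XOR 2 = 15.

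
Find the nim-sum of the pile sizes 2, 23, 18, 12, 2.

9

Compute the nim-sum pairwise:
2 XOR 23 = 21
21 XOR 18 = 7
7 XOR 12 = 11
11 XOR 2 = 9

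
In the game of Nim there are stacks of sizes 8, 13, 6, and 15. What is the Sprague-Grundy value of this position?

Compute the nim-sum pairwise:
8 ⊕ 13 = 5
5 ⊕ 6 = 3
3 ⊕ 15 = 12

12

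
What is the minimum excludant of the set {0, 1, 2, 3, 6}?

4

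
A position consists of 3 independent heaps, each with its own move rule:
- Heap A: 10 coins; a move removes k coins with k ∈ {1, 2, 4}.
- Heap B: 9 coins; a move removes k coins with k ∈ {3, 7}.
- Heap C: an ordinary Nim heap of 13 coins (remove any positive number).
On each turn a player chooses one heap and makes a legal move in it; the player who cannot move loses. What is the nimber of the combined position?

Grundy values for heap A (subtraction set {1, 2, 4}):
g(0) = mex{} = 0
g(1) = mex{0} = 1
g(2) = mex{0,1} = 2
g(3) = mex{1,2} = 0
g(4) = mex{0,2} = 1
g(5) = mex{0,1} = 2
g(6) = mex{1,2} = 0
g(7) = mex{0,2} = 1
g(8) = mex{0,1} = 2
g(9) = mex{1,2} = 0
g(10) = mex{0,2} = 1
So g(10) = 1.
Grundy values for heap B (subtraction set {3, 7}):
k:     0  1  2  3  4  5  6  7  8  9
g(k):  0  0  0  1  1  1  0  2  2  1
So g(9) = 1.
Heap C is a plain Nim heap of size 13, so its Grundy value is 13.
By the Sprague-Grundy theorem, the Grundy value of a sum of independent games is the XOR of the component values.
Combined value = 1 ⊕ 1 ⊕ 13 = 13.

13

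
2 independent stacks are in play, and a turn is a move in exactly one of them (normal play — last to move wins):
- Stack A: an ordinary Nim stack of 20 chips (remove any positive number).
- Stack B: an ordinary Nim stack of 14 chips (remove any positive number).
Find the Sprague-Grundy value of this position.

26

Stack A is a plain Nim stack of size 20, so its Grundy value is 20.
Stack B is a plain Nim stack of size 14, so its Grundy value is 14.
The value of a disjunctive sum is the nim-sum of the parts.
Combined value = 20 ⊕ 14 = 26.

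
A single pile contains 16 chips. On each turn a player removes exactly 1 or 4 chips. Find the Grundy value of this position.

1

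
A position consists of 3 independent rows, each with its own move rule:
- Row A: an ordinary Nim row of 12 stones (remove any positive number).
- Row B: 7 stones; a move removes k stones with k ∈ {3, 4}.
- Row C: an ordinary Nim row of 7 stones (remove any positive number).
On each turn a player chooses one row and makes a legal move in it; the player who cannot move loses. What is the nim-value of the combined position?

11

Row A is a plain Nim row of size 12, so its Grundy value is 12.
Build the Grundy sequence for row B with g(k) = mex{g(k−s) : s ∈ {3, 4}, s ≤ k}:
g(0) = mex{} = 0
g(1) = mex{} = 0
g(2) = mex{} = 0
g(3) = mex{0} = 1
g(4) = mex{0} = 1
g(5) = mex{0} = 1
g(6) = mex{0,1} = 2
g(7) = mex{1} = 0
So g(7) = 0.
Row C is a plain Nim row of size 7, so its Grundy value is 7.
By the Sprague-Grundy theorem, the Grundy value of a sum of independent games is the XOR of the component values.
Combined value = 12 ⊕ 0 ⊕ 7 = 11.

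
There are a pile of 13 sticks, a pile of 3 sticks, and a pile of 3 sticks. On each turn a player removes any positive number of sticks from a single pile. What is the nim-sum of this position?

Nim-sum: 13 ⊕ 3 ⊕ 3 = 13.

13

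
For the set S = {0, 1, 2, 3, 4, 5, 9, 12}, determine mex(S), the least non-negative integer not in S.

The values 0, 1, 2, 3, 4, 5 are all present; 6 is the first non-negative integer missing from the set.

6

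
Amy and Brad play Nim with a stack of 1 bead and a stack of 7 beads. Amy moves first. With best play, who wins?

Compute the nim-sum pairwise:
1 ^ 7 = 6
The nim-sum is 6 ≠ 0, so this is an N-position: the player to move can win; Amy has a winning move.

Amy wins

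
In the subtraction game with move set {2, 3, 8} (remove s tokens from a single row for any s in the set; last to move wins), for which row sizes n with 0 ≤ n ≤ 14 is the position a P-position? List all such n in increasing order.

0, 1, 5, 6, 10, 11

Compute g(0), g(1), … for moves {2, 3, 8}:
g(0) = mex{} = 0
g(1) = mex{} = 0
g(2) = mex{0} = 1
g(3) = mex{0} = 1
g(4) = mex{0,1} = 2
g(5) = mex{1} = 0
g(6) = mex{1,2} = 0
g(7) = mex{0,2} = 1
g(8) = mex{0} = 1
g(9) = mex{0,1} = 2
g(10) = mex{1} = 0
g(11) = mex{1,2} = 0
g(12) = mex{0,2} = 1
g(13) = mex{0} = 1
g(14) = mex{0,1} = 2
The P-positions (g = 0) in 0..14 are 0, 1, 5, 6, 10, 11.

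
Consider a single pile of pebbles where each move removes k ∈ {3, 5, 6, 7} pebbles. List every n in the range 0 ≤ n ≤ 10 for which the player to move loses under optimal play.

0, 1, 2, 10

Grundy values for subtraction set {3, 5, 6, 7}:
g(0) = mex{} = 0
g(1) = mex{} = 0
g(2) = mex{} = 0
g(3) = mex{0} = 1
g(4) = mex{0} = 1
g(5) = mex{0} = 1
g(6) = mex{0,1} = 2
g(7) = mex{0,1} = 2
g(8) = mex{0,1} = 2
g(9) = mex{0,1,2} = 3
g(10) = mex{1,2} = 0
The P-positions (g = 0) in 0..10 are 0, 1, 2, 10.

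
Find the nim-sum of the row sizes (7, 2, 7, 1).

Compute the nim-sum pairwise:
7 ⊕ 2 = 5
5 ⊕ 7 = 2
2 ⊕ 1 = 3

3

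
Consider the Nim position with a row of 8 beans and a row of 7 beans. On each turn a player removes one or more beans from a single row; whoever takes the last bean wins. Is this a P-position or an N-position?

N-position

Write each in binary and XOR column by column:
  1000  (8)
  0111  (7)
  ----
  1111  (15)
The nim-sum is 15 ≠ 0, so this is an N-position: the player to move can win.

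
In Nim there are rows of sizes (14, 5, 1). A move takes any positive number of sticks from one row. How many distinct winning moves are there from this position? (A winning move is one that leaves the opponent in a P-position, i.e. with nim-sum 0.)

1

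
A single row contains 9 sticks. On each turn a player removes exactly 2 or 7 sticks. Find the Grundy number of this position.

Compute g(0), g(1), … for moves {2, 7}:
g(0) = mex{} = 0
g(1) = mex{} = 0
g(2) = mex{0} = 1
g(3) = mex{0} = 1
g(4) = mex{1} = 0
g(5) = mex{1} = 0
g(6) = mex{0} = 1
g(7) = mex{0} = 1
g(8) = mex{0,1} = 2
g(9) = mex{1} = 0
So g(9) = 0.

0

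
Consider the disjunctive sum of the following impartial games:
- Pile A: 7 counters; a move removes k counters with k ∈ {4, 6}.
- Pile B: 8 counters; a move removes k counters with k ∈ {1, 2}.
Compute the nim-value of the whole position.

3

For pile A, compute g(0), g(1), … with moves {4, 6}:
g(0) = mex{} = 0
g(1) = mex{} = 0
g(2) = mex{} = 0
g(3) = mex{} = 0
g(4) = mex{0} = 1
g(5) = mex{0} = 1
g(6) = mex{0} = 1
g(7) = mex{0} = 1
So g(7) = 1.
Build the Grundy sequence for pile B with g(k) = mex{g(k−s) : s ∈ {1, 2}, s ≤ k}:
g(0) = mex{} = 0
g(1) = mex{0} = 1
g(2) = mex{0,1} = 2
g(3) = mex{1,2} = 0
g(4) = mex{0,2} = 1
g(5) = mex{0,1} = 2
g(6) = mex{1,2} = 0
g(7) = mex{0,2} = 1
g(8) = mex{0,1} = 2
So g(8) = 2.
By the Sprague-Grundy theorem, the Grundy value of a sum of independent games is the XOR of the component values.
Combined value = 1 XOR 2 = 3.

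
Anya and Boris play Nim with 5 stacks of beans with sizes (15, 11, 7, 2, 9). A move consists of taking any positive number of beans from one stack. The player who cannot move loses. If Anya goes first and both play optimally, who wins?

Anya wins

Nim-sum: 15 ⊕ 11 ⊕ 7 ⊕ 2 ⊕ 9 = 8.
The nim-sum is 8 ≠ 0, so this is an N-position: the player to move can win; Anya has a winning move.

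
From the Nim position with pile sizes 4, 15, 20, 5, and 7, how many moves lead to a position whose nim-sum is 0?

In binary:
  00100  (4)
  01111  (15)
  10100  (20)
  00101  (5)
  00111  (7)
  -----
  11101  (29)
The overall nim-sum is X = 29. A pile of size p has a winning move iff p XOR X < p (reduce it to p XOR X).
  4: 4 XOR 29 = 25 ≥ 4 — no move.
  15: 15 XOR 29 = 18 ≥ 15 — no move.
  20: 20 XOR 29 = 9 < 20 — winning move (to 9).
  5: 5 XOR 29 = 24 ≥ 5 — no move.
  7: 7 XOR 29 = 26 ≥ 7 — no move.
That gives 1 winning move.

1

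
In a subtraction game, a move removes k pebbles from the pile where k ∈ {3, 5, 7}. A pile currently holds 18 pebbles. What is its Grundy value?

2

Grundy values for subtraction set {3, 5, 7}:
k:     0  1  2  3  4  5  6  7  8  9 10 11 12 13 14 15 16 17 18
g(k):  0  0  0  1  1  1  2  2  2  3  0  0  0  1  1  1  2  2  2
So g(18) = 2.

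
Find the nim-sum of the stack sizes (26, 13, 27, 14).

2

Nim-sum: 26 XOR 13 XOR 27 XOR 14 = 2.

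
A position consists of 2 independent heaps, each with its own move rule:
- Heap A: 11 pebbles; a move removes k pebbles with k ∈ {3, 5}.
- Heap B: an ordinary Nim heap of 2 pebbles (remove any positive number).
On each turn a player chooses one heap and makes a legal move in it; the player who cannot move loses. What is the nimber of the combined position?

Build the Grundy sequence for heap A with g(k) = mex{g(k−s) : s ∈ {3, 5}, s ≤ k}:
k:     0  1  2  3  4  5  6  7  8  9 10 11
g(k):  0  0  0  1  1  1  2  2  0  0  0  1
So g(11) = 1.
Heap B is a plain Nim heap of size 2, so its Grundy value is 2.
The value of a disjunctive sum is the nim-sum of the parts.
Combined value = 1 XOR 2 = 3.

3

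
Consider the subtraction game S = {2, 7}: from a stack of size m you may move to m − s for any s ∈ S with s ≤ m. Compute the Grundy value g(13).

Build the Grundy sequence with g(k) = mex{g(k−s) : s ∈ {2, 7}, s ≤ k}:
k:     0  1  2  3  4  5  6  7  8  9 10 11 12 13
g(k):  0  0  1  1  0  0  1  1  2  0  0  1  1  0
So g(13) = 0.

0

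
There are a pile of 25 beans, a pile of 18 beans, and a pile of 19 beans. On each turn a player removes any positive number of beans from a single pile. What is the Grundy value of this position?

24

Bitwise XOR of the heap sizes:
  11001  (25)
  10010  (18)
  10011  (19)
  -----
  11000  (24)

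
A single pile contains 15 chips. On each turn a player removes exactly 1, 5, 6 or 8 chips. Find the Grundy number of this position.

0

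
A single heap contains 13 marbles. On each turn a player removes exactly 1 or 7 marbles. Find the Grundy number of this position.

1

Compute g(0), g(1), … for moves {1, 7}:
g(0) = mex{} = 0
g(1) = mex{0} = 1
g(2) = mex{1} = 0
g(3) = mex{0} = 1
g(4) = mex{1} = 0
g(5) = mex{0} = 1
g(6) = mex{1} = 0
g(7) = mex{0} = 1
g(8) = mex{1} = 0
g(9) = mex{0} = 1
g(10) = mex{1} = 0
g(11) = mex{0} = 1
g(12) = mex{1} = 0
g(13) = mex{0} = 1
So g(13) = 1.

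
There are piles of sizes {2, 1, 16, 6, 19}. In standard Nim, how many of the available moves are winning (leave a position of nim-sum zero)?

1

Write each in binary and XOR column by column:
  00010  (2)
  00001  (1)
  10000  (16)
  00110  (6)
  10011  (19)
  -----
  00110  (6)
The overall nim-sum is X = 6. A pile of size p has a winning move iff p XOR X < p (reduce it to p XOR X).
  2: 2 XOR 6 = 4 ≥ 2 — no move.
  1: 1 XOR 6 = 7 ≥ 1 — no move.
  16: 16 XOR 6 = 22 ≥ 16 — no move.
  6: 6 XOR 6 = 0 < 6 — winning move (to 0).
  19: 19 XOR 6 = 21 ≥ 19 — no move.
That gives 1 winning move.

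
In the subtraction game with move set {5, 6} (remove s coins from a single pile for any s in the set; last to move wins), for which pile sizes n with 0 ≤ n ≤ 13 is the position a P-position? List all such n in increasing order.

0, 1, 2, 3, 4, 11, 12, 13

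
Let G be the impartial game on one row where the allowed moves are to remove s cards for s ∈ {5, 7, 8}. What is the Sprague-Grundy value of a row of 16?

0

Build the Grundy sequence with g(k) = mex{g(k−s) : s ∈ {5, 7, 8}, s ≤ k}:
k:     0  1  2  3  4  5  6  7  8  9 10 11 12 13 14 15 16
g(k):  0  0  0  0  0  1  1  1  1  1  2  2  2  0  0  0  0
So g(16) = 0.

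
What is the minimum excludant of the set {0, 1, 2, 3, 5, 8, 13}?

4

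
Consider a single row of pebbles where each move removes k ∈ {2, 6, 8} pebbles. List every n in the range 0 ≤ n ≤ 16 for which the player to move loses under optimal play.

0, 1, 4, 5, 14, 15

Grundy values for subtraction set {2, 6, 8}:
k:     0  1  2  3  4  5  6  7  8  9 10 11 12 13 14 15 16
g(k):  0  0  1  1  0  0  1  1  2  2  3  3  2  2  0  0  1
The P-positions (g = 0) in 0..16 are 0, 1, 4, 5, 14, 15.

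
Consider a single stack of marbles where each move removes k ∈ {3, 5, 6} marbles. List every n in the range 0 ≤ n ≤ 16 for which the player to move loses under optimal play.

Grundy values for subtraction set {3, 5, 6}:
k:     0  1  2  3  4  5  6  7  8  9 10 11 12 13 14 15 16
g(k):  0  0  0  1  1  1  2  2  2  0  0  0  1  1  1  2  2
The P-positions (g = 0) in 0..16 are 0, 1, 2, 9, 10, 11.

0, 1, 2, 9, 10, 11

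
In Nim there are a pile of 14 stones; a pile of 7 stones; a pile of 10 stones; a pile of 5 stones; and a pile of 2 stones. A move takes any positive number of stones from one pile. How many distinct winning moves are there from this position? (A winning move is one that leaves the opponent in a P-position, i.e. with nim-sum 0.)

Bitwise XOR of the heap sizes:
  1110  (14)
  0111  (7)
  1010  (10)
  0101  (5)
  0010  (2)
  ----
  0100  (4)
The overall nim-sum is X = 4. A pile of size p has a winning move iff p XOR X < p (reduce it to p XOR X).
  14: 14 XOR 4 = 10 < 14 — winning move (to 10).
  7: 7 XOR 4 = 3 < 7 — winning move (to 3).
  10: 10 XOR 4 = 14 ≥ 10 — no move.
  5: 5 XOR 4 = 1 < 5 — winning move (to 1).
  2: 2 XOR 4 = 6 ≥ 2 — no move.
That gives 3 winning moves.

3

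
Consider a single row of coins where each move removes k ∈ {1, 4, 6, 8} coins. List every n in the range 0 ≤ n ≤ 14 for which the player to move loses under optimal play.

0, 2, 5, 7, 12, 14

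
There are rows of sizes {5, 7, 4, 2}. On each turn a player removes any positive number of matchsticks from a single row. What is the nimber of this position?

Bitwise XOR of the heap sizes:
  101  (5)
  111  (7)
  100  (4)
  010  (2)
  ---
  100  (4)

4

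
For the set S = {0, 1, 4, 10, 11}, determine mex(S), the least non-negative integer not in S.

The values 0, 1 are all present; 2 is the first non-negative integer missing from the set.

2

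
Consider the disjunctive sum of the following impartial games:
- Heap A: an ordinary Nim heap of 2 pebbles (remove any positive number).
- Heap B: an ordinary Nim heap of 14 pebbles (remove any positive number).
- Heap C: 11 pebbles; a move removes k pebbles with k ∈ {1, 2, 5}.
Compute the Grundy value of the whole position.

14

Heap A is a plain Nim heap of size 2, so its Grundy value is 2.
Heap B is a plain Nim heap of size 14, so its Grundy value is 14.
For heap C, compute g(0), g(1), … with moves {1, 2, 5}:
g(0) = mex{} = 0
g(1) = mex{0} = 1
g(2) = mex{0,1} = 2
g(3) = mex{1,2} = 0
g(4) = mex{0,2} = 1
g(5) = mex{0,1} = 2
g(6) = mex{1,2} = 0
g(7) = mex{0,2} = 1
g(8) = mex{0,1} = 2
g(9) = mex{1,2} = 0
g(10) = mex{0,2} = 1
g(11) = mex{0,1} = 2
So g(11) = 2.
By the Sprague-Grundy theorem, the Grundy value of a sum of independent games is the XOR of the component values.
Combined value = 2 ⊕ 14 ⊕ 2 = 14.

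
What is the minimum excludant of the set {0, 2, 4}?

1

0 is in the set but 1 is not, so the mex is 1.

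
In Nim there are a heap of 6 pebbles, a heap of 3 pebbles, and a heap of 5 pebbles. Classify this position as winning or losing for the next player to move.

Losing position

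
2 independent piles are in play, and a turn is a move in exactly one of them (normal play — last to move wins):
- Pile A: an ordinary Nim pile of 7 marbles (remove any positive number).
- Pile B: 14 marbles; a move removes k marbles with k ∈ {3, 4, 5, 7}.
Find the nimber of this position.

Pile A is a plain Nim pile of size 7, so its Grundy value is 7.
For pile B, compute g(0), g(1), … with moves {3, 4, 5, 7}:
g(0) = mex{} = 0
g(1) = mex{} = 0
g(2) = mex{} = 0
g(3) = mex{0} = 1
g(4) = mex{0} = 1
g(5) = mex{0} = 1
g(6) = mex{0,1} = 2
g(7) = mex{0,1} = 2
g(8) = mex{0,1} = 2
g(9) = mex{0,1,2} = 3
g(10) = mex{1,2} = 0
g(11) = mex{1,2} = 0
g(12) = mex{1,2,3} = 0
g(13) = mex{0,2,3} = 1
g(14) = mex{0,2,3} = 1
So g(14) = 1.
By the Sprague-Grundy theorem, the Grundy value of a sum of independent games is the XOR of the component values.
Combined value = 7 XOR 1 = 6.

6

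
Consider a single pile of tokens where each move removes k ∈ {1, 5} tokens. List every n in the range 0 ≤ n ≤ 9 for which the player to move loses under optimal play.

0, 2, 4, 6, 8

Grundy values for subtraction set {1, 5}:
k:     0  1  2  3  4  5  6  7  8  9
g(k):  0  1  0  1  0  1  0  1  0  1
The P-positions (g = 0) in 0..9 are 0, 2, 4, 6, 8.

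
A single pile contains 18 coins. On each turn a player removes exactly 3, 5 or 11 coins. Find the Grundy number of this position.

0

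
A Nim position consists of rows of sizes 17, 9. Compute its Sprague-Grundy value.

Nim-sum: 17 ^ 9 = 24.

24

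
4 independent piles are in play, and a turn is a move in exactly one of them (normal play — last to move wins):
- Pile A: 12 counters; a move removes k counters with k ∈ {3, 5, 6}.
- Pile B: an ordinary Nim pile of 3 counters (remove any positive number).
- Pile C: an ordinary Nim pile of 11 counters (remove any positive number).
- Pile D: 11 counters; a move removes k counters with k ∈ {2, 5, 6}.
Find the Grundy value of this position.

9

For pile A, compute g(0), g(1), … with moves {3, 5, 6}:
g(0) = mex{} = 0
g(1) = mex{} = 0
g(2) = mex{} = 0
g(3) = mex{0} = 1
g(4) = mex{0} = 1
g(5) = mex{0} = 1
g(6) = mex{0,1} = 2
g(7) = mex{0,1} = 2
g(8) = mex{0,1} = 2
g(9) = mex{1,2} = 0
g(10) = mex{1,2} = 0
g(11) = mex{1,2} = 0
g(12) = mex{0,2} = 1
So g(12) = 1.
Pile B is a plain Nim pile of size 3, so its Grundy value is 3.
Pile C is a plain Nim pile of size 11, so its Grundy value is 11.
Grundy values for pile D (subtraction set {2, 5, 6}):
k:     0  1  2  3  4  5  6  7  8  9 10 11
g(k):  0  0  1  1  0  2  1  3  0  2  1  0
So g(11) = 0.
The value of a disjunctive sum is the nim-sum of the parts.
Combined value = 1 ⊕ 3 ⊕ 11 ⊕ 0 = 9.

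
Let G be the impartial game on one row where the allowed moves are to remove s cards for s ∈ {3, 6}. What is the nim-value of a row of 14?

Build the Grundy sequence with g(k) = mex{g(k−s) : s ∈ {3, 6}, s ≤ k}:
k:     0  1  2  3  4  5  6  7  8  9 10 11 12 13 14
g(k):  0  0  0  1  1  1  2  2  2  0  0  0  1  1  1
So g(14) = 1.

1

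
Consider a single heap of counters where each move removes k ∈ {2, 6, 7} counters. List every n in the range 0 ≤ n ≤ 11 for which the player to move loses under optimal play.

0, 1, 4, 5, 9

Build the Grundy sequence with g(k) = mex{g(k−s) : s ∈ {2, 6, 7}, s ≤ k}:
k:     0  1  2  3  4  5  6  7  8  9 10 11
g(k):  0  0  1  1  0  0  1  1  2  0  3  1
The P-positions (g = 0) in 0..11 are 0, 1, 4, 5, 9.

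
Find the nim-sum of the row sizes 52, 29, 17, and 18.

42

Compute the nim-sum pairwise:
52 ^ 29 = 41
41 ^ 17 = 56
56 ^ 18 = 42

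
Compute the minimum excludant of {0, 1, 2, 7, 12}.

The values 0, 1, 2 are all present; 3 is the first non-negative integer missing from the set.

3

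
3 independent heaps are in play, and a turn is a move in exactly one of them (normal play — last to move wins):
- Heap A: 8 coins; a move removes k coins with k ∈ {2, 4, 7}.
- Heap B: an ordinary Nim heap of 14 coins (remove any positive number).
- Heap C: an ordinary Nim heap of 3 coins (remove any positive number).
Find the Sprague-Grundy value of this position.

12

Build the Grundy sequence for heap A with g(k) = mex{g(k−s) : s ∈ {2, 4, 7}, s ≤ k}:
g(0) = mex{} = 0
g(1) = mex{} = 0
g(2) = mex{0} = 1
g(3) = mex{0} = 1
g(4) = mex{0,1} = 2
g(5) = mex{0,1} = 2
g(6) = mex{1,2} = 0
g(7) = mex{0,1,2} = 3
g(8) = mex{0,2} = 1
So g(8) = 1.
Heap B is a plain Nim heap of size 14, so its Grundy value is 14.
Heap C is a plain Nim heap of size 3, so its Grundy value is 3.
The value of a disjunctive sum is the nim-sum of the parts.
Combined value = 1 XOR 14 XOR 3 = 12.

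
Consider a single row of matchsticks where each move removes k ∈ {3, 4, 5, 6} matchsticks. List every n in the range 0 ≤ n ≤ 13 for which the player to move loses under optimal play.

0, 1, 2, 9, 10, 11

Grundy values for subtraction set {3, 4, 5, 6}:
g(0) = mex{} = 0
g(1) = mex{} = 0
g(2) = mex{} = 0
g(3) = mex{0} = 1
g(4) = mex{0} = 1
g(5) = mex{0} = 1
g(6) = mex{0,1} = 2
g(7) = mex{0,1} = 2
g(8) = mex{0,1} = 2
g(9) = mex{1,2} = 0
g(10) = mex{1,2} = 0
g(11) = mex{1,2} = 0
g(12) = mex{0,2} = 1
g(13) = mex{0,2} = 1
The P-positions (g = 0) in 0..13 are 0, 1, 2, 9, 10, 11.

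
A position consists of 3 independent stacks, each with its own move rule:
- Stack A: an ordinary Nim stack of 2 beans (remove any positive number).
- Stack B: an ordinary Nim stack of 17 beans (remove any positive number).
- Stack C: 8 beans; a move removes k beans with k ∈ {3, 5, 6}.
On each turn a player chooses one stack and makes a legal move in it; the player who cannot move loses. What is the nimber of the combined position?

Stack A is a plain Nim stack of size 2, so its Grundy value is 2.
Stack B is a plain Nim stack of size 17, so its Grundy value is 17.
Build the Grundy sequence for stack C with g(k) = mex{g(k−s) : s ∈ {3, 5, 6}, s ≤ k}:
k:     0  1  2  3  4  5  6  7  8
g(k):  0  0  0  1  1  1  2  2  2
So g(8) = 2.
By the Sprague-Grundy theorem, the Grundy value of a sum of independent games is the XOR of the component values.
Combined value = 2 XOR 17 XOR 2 = 17.

17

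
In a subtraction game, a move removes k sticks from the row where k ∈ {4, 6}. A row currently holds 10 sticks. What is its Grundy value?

0

Grundy values for subtraction set {4, 6}:
k:     0  1  2  3  4  5  6  7  8  9 10
g(k):  0  0  0  0  1  1  1  1  2  2  0
So g(10) = 0.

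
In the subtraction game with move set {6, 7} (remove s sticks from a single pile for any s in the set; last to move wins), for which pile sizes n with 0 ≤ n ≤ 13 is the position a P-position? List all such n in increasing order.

0, 1, 2, 3, 4, 5, 13

Compute g(0), g(1), … for moves {6, 7}:
k:     0  1  2  3  4  5  6  7  8  9 10 11 12 13
g(k):  0  0  0  0  0  0  1  1  1  1  1  1  2  0
The P-positions (g = 0) in 0..13 are 0, 1, 2, 3, 4, 5, 13.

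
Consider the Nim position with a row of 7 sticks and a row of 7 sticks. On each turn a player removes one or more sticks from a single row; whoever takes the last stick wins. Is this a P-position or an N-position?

Compute the nim-sum pairwise:
7 ^ 7 = 0
The nim-sum is 0, so this is a P-position: the player to move is in a losing position under optimal play.

P-position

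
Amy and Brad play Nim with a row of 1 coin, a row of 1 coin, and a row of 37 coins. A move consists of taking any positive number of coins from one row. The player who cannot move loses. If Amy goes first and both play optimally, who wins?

Nim-sum: 1 XOR 1 XOR 37 = 37.
The nim-sum is 37 ≠ 0, so this is an N-position: the player to move can win; Amy has a winning move.

Amy wins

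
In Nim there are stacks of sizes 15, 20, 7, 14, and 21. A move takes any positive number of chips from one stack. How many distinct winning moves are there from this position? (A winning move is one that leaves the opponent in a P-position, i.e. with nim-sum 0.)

5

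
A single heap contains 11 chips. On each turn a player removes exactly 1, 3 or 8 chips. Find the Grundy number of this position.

0

Grundy values for subtraction set {1, 3, 8}:
g(0) = mex{} = 0
g(1) = mex{0} = 1
g(2) = mex{1} = 0
g(3) = mex{0} = 1
g(4) = mex{1} = 0
g(5) = mex{0} = 1
g(6) = mex{1} = 0
g(7) = mex{0} = 1
g(8) = mex{0,1} = 2
g(9) = mex{0,1,2} = 3
g(10) = mex{0,1,3} = 2
g(11) = mex{1,2} = 0
So g(11) = 0.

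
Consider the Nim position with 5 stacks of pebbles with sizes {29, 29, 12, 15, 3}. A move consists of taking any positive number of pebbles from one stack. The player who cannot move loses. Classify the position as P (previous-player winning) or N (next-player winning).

P-position

Nim-sum: 29 ^ 29 ^ 12 ^ 15 ^ 3 = 0.
The nim-sum is 0, so this is a P-position: the player to move is in a losing position under optimal play.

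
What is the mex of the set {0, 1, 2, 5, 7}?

3

The values 0, 1, 2 are all present; 3 is the first non-negative integer missing from the set.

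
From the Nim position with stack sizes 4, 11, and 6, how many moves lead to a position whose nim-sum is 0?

Compute the nim-sum pairwise:
4 ⊕ 11 = 15
15 ⊕ 6 = 9
The overall nim-sum is X = 9. A stack of size p has a winning move iff p XOR X < p (reduce it to p XOR X).
  4: 4 XOR 9 = 13 ≥ 4 — no move.
  11: 11 XOR 9 = 2 < 11 — winning move (to 2).
  6: 6 XOR 9 = 15 ≥ 6 — no move.
That gives 1 winning move.

1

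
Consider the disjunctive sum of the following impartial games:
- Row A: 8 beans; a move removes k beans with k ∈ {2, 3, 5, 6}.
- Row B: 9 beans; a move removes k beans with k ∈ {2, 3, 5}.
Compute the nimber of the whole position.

Grundy values for row A (subtraction set {2, 3, 5, 6}):
g(0) = mex{} = 0
g(1) = mex{} = 0
g(2) = mex{0} = 1
g(3) = mex{0} = 1
g(4) = mex{0,1} = 2
g(5) = mex{0,1} = 2
g(6) = mex{0,1,2} = 3
g(7) = mex{0,1,2} = 3
g(8) = mex{1,2,3} = 0
So g(8) = 0.
For row B, compute g(0), g(1), … with moves {2, 3, 5}:
g(0) = mex{} = 0
g(1) = mex{} = 0
g(2) = mex{0} = 1
g(3) = mex{0} = 1
g(4) = mex{0,1} = 2
g(5) = mex{0,1} = 2
g(6) = mex{0,1,2} = 3
g(7) = mex{1,2} = 0
g(8) = mex{1,2,3} = 0
g(9) = mex{0,2,3} = 1
So g(9) = 1.
By the Sprague-Grundy theorem, the Grundy value of a sum of independent games is the XOR of the component values.
Combined value = 0 ⊕ 1 = 1.

1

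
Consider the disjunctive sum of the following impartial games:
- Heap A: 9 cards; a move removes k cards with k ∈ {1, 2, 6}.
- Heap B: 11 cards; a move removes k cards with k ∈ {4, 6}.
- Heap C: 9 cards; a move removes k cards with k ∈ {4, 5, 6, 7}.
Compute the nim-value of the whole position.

0

Build the Grundy sequence for heap A with g(k) = mex{g(k−s) : s ∈ {1, 2, 6}, s ≤ k}:
k:     0  1  2  3  4  5  6  7  8  9
g(k):  0  1  2  0  1  2  3  0  1  2
So g(9) = 2.
Build the Grundy sequence for heap B with g(k) = mex{g(k−s) : s ∈ {4, 6}, s ≤ k}:
k:     0  1  2  3  4  5  6  7  8  9 10 11
g(k):  0  0  0  0  1  1  1  1  2  2  0  0
So g(11) = 0.
Grundy values for heap C (subtraction set {4, 5, 6, 7}):
g(0) = mex{} = 0
g(1) = mex{} = 0
g(2) = mex{} = 0
g(3) = mex{} = 0
g(4) = mex{0} = 1
g(5) = mex{0} = 1
g(6) = mex{0} = 1
g(7) = mex{0} = 1
g(8) = mex{0,1} = 2
g(9) = mex{0,1} = 2
So g(9) = 2.
The value of a disjunctive sum is the nim-sum of the parts.
Combined value = 2 ⊕ 0 ⊕ 2 = 0.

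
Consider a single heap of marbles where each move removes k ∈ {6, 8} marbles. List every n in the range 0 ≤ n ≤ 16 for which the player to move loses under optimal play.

Build the Grundy sequence with g(k) = mex{g(k−s) : s ∈ {6, 8}, s ≤ k}:
k:     0  1  2  3  4  5  6  7  8  9 10 11 12 13 14 15 16
g(k):  0  0  0  0  0  0  1  1  1  1  1  1  2  2  0  0  0
The P-positions (g = 0) in 0..16 are 0, 1, 2, 3, 4, 5, 14, 15, 16.

0, 1, 2, 3, 4, 5, 14, 15, 16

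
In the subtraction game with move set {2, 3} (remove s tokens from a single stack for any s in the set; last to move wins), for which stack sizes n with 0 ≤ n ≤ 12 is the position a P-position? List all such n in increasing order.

0, 1, 5, 6, 10, 11

Grundy values for subtraction set {2, 3}:
g(0) = mex{} = 0
g(1) = mex{} = 0
g(2) = mex{0} = 1
g(3) = mex{0} = 1
g(4) = mex{0,1} = 2
g(5) = mex{1} = 0
g(6) = mex{1,2} = 0
g(7) = mex{0,2} = 1
g(8) = mex{0} = 1
g(9) = mex{0,1} = 2
g(10) = mex{1} = 0
g(11) = mex{1,2} = 0
g(12) = mex{0,2} = 1
The P-positions (g = 0) in 0..12 are 0, 1, 5, 6, 10, 11.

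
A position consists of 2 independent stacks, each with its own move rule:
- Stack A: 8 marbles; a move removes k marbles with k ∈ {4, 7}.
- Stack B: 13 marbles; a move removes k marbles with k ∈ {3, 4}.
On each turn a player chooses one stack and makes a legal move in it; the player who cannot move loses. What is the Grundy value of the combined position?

0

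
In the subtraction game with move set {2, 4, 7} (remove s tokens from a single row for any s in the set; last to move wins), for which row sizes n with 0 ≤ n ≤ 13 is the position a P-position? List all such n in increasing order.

0, 1, 6, 9, 12

Build the Grundy sequence with g(k) = mex{g(k−s) : s ∈ {2, 4, 7}, s ≤ k}:
k:     0  1  2  3  4  5  6  7  8  9 10 11 12 13
g(k):  0  0  1  1  2  2  0  3  1  0  2  1  0  2
The P-positions (g = 0) in 0..13 are 0, 1, 6, 9, 12.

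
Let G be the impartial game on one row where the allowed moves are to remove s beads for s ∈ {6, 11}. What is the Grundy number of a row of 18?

0

Grundy values for subtraction set {6, 11}:
k:     0  1  2  3  4  5  6  7  8  9 10 11 12 13 14 15 16 17 18
g(k):  0  0  0  0  0  0  1  1  1  1  1  1  2  2  2  2  2  0  0
So g(18) = 0.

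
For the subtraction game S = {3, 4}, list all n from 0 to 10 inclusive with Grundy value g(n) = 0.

0, 1, 2, 7, 8, 9

Compute g(0), g(1), … for moves {3, 4}:
g(0) = mex{} = 0
g(1) = mex{} = 0
g(2) = mex{} = 0
g(3) = mex{0} = 1
g(4) = mex{0} = 1
g(5) = mex{0} = 1
g(6) = mex{0,1} = 2
g(7) = mex{1} = 0
g(8) = mex{1} = 0
g(9) = mex{1,2} = 0
g(10) = mex{0,2} = 1
The P-positions (g = 0) in 0..10 are 0, 1, 2, 7, 8, 9.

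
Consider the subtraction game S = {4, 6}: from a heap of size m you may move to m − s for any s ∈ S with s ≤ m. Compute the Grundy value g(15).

1

Compute g(0), g(1), … for moves {4, 6}:
k:     0  1  2  3  4  5  6  7  8  9 10 11 12 13 14 15
g(k):  0  0  0  0  1  1  1  1  2  2  0  0  0  0  1  1
So g(15) = 1.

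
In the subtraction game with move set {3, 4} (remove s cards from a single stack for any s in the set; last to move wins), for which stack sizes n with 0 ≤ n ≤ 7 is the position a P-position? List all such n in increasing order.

Build the Grundy sequence with g(k) = mex{g(k−s) : s ∈ {3, 4}, s ≤ k}:
g(0) = mex{} = 0
g(1) = mex{} = 0
g(2) = mex{} = 0
g(3) = mex{0} = 1
g(4) = mex{0} = 1
g(5) = mex{0} = 1
g(6) = mex{0,1} = 2
g(7) = mex{1} = 0
The P-positions (g = 0) in 0..7 are 0, 1, 2, 7.

0, 1, 2, 7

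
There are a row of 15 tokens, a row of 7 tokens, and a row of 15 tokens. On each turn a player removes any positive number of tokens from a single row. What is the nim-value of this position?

In binary:
  1111  (15)
  0111  (7)
  1111  (15)
  ----
  0111  (7)

7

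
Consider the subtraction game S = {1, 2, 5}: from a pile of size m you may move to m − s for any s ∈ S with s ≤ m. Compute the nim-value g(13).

Compute g(0), g(1), … for moves {1, 2, 5}:
g(0) = mex{} = 0
g(1) = mex{0} = 1
g(2) = mex{0,1} = 2
g(3) = mex{1,2} = 0
g(4) = mex{0,2} = 1
g(5) = mex{0,1} = 2
g(6) = mex{1,2} = 0
g(7) = mex{0,2} = 1
g(8) = mex{0,1} = 2
g(9) = mex{1,2} = 0
g(10) = mex{0,2} = 1
g(11) = mex{0,1} = 2
g(12) = mex{1,2} = 0
g(13) = mex{0,2} = 1
So g(13) = 1.

1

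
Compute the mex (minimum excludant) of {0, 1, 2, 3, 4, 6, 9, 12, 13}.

5

The values 0, 1, 2, 3, 4 are all present; 5 is the first non-negative integer missing from the set.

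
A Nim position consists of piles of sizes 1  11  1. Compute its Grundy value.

In binary:
  0001  (1)
  1011  (11)
  0001  (1)
  ----
  1011  (11)

11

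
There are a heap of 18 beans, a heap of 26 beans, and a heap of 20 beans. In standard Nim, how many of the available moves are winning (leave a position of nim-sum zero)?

Compute the nim-sum pairwise:
18 ^ 26 = 8
8 ^ 20 = 28
The overall nim-sum is X = 28. A heap of size p has a winning move iff p XOR X < p (reduce it to p XOR X).
  18: 18 XOR 28 = 14 < 18 — winning move (to 14).
  26: 26 XOR 28 = 6 < 26 — winning move (to 6).
  20: 20 XOR 28 = 8 < 20 — winning move (to 8).
That gives 3 winning moves.

3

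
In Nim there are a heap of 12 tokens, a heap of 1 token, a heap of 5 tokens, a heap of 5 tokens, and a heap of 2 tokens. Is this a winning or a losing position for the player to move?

Bitwise XOR of the heap sizes:
  1100  (12)
  0001  (1)
  0101  (5)
  0101  (5)
  0010  (2)
  ----
  1111  (15)
The nim-sum is 15 ≠ 0, so this is an N-position: the player to move can win.

Winning position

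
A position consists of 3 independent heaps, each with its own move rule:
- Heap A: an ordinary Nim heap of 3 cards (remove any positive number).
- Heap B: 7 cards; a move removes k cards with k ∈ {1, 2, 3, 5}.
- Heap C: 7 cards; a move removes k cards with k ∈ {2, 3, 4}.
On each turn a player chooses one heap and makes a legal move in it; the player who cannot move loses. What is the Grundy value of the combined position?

Heap A is a plain Nim heap of size 3, so its Grundy value is 3.
For heap B, compute g(0), g(1), … with moves {1, 2, 3, 5}:
k:     0  1  2  3  4  5  6  7
g(k):  0  1  2  3  0  1  2  3
So g(7) = 3.
Grundy values for heap C (subtraction set {2, 3, 4}):
k:     0  1  2  3  4  5  6  7
g(k):  0  0  1  1  2  2  0  0
So g(7) = 0.
The value of a disjunctive sum is the nim-sum of the parts.
Combined value = 3 XOR 3 XOR 0 = 0.

0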